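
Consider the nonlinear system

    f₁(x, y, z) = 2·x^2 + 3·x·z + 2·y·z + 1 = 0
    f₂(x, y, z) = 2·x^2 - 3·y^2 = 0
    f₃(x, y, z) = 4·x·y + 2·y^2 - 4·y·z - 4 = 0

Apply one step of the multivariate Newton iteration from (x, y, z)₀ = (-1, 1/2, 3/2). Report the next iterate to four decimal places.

(-0.1907, -0.1624, 0.7088)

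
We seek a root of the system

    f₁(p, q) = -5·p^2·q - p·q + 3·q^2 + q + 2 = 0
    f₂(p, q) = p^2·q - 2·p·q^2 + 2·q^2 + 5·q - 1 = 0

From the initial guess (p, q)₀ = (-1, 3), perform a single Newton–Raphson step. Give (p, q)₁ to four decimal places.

At (-1, 3): F = (20.0000, 53.0000).
Jacobian J = [[-10·p·q - q, -5·p^2 - p + 6·q + 1], [2·p·q - 2·q^2, p^2 - 4·p·q + 4·q + 5]].
At the point, J = [[27.0000, 15.0000], [-24.0000, 30.0000]] (det J = 1170.0000).
Solving J·Δ = −F gives Δ = (0.1667, -1.6333).
Then the next iterate is (p, q)₁ = (-0.8333, 1.3667).

(-0.8333, 1.3667)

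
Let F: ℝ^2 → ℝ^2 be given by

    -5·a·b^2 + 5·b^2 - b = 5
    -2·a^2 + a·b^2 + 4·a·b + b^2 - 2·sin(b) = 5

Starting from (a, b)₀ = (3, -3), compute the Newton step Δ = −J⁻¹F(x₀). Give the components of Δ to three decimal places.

(-1.693, 0.268)

At (3, -3): F = (-92.000, -22.71776).
Jacobian J = [[-5·b^2, -10·a·b + 10·b - 1], [-4·a + b^2 + 4·b, 2·a·b + 4·a + 2·b - 2·cos(b)]].
At the point, J = [[-45.000, 59.000], [-15.000, -10.02002]] (det J = 1335.90068).
Solving J·Δ = −F gives Δ = (-1.693, 0.268).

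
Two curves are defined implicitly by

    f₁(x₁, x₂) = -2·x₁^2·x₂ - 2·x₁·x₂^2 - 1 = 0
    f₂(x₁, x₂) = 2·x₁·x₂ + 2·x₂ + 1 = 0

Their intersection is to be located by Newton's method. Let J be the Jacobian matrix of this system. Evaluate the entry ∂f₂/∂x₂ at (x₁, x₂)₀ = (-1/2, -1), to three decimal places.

1.000

∂f₂/∂x₂ = 2·x₁ + 2.
At (-1/2, -1) this is 1.000.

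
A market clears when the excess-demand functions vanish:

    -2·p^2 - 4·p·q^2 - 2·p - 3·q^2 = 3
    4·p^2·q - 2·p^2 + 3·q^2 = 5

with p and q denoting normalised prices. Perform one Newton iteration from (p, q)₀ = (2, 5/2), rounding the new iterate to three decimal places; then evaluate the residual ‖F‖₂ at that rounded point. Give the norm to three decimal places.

25.977

At (2, 5/2): F = (-83.750, 45.750).
Jacobian J = [[-4·p - 4·q^2 - 2, -8·p·q - 6·q], [8·p·q - 4·p, 4·p^2 + 6·q]].
At the point, J = [[-35.000, -55.000], [32.000, 31.000]] (det J = 675.000).
Solving J·Δ = −F gives Δ = (0.119, -1.598).
Then the next iterate is (p, q)₁ = (2.119, 0.902).
Re-evaluating at (2.119, 0.902): F = (-25.55524, 4.66099), so ‖F‖₂ = 25.977.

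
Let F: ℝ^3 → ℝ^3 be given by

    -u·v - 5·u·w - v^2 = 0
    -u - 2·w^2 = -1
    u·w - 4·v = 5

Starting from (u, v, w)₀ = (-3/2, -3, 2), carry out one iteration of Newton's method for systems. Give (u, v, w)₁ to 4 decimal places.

(0.0061, -0.9185, 1.1242)

At (-3/2, -3, 2): F = (1.5000, -5.5000, 4.0000).
Jacobian J = [[-v - 5·w, -u - 2·v, -5·u], [-1, 0, -4·w], [w, -4, u]].
At the point, J = [[-7.0000, 7.5000, 7.5000], [-1.0000, 0.0000, -8.0000], [2.0000, -4.0000, -1.5000]] (det J = 122.7500).
Solving J·Δ = −F gives Δ = (1.5061, 2.0815, -0.8758).
Then the next iterate is (u, v, w)₁ = (0.0061, -0.9185, 1.1242).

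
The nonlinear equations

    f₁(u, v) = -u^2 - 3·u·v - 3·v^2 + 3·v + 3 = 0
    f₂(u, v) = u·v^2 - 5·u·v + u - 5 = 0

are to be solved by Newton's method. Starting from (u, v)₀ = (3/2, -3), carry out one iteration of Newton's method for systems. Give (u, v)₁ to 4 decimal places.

(1.1532, -1.5557)

At (3/2, -3): F = (-21.7500, 32.5000).
Jacobian J = [[-2·u - 3·v, -3·u - 6·v + 3], [v^2 - 5·v + 1, 2·u·v - 5·u]].
At the point, J = [[6.0000, 16.5000], [25.0000, -16.5000]] (det J = -511.5000).
Solving J·Δ = −F gives Δ = (-0.3468, 1.4443).
Then the next iterate is (u, v)₁ = (1.1532, -1.5557).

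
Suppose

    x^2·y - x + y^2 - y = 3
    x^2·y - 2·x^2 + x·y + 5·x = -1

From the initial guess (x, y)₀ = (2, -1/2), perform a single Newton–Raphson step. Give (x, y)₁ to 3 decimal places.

At (2, -1/2): F = (-6.250, 0.000).
Jacobian J = [[2·x·y - 1, x^2 + 2·y - 1], [2·x·y - 4·x + y + 5, x^2 + x]].
At the point, J = [[-3.000, 2.000], [-5.500, 6.000]] (det J = -7.000).
Solving J·Δ = −F gives Δ = (-5.357, -4.911).
Then the next iterate is (x, y)₁ = (-3.357, -5.411).

(-3.357, -5.411)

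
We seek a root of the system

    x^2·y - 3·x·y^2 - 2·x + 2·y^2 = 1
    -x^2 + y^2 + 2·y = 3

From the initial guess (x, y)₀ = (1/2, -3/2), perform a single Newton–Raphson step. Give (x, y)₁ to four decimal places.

At (1/2, -3/2): F = (-1.2500, -4.0000).
Jacobian J = [[2·x·y - 3·y^2 - 2, x^2 - 6·x·y + 4·y], [-2·x, 2·y + 2]].
At the point, J = [[-10.2500, -1.2500], [-1.0000, -1.0000]] (det J = 9.0000).
Solving J·Δ = −F gives Δ = (0.4167, -4.4167).
Then the next iterate is (x, y)₁ = (0.9167, -5.9167).

(0.9167, -5.9167)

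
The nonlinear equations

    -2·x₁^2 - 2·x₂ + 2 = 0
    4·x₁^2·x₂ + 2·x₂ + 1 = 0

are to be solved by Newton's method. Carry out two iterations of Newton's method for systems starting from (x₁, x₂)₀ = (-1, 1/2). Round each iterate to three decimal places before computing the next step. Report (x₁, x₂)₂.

(-1.077, -0.157)

At (-1, 1/2): F = (-1.000, 4.000).
Jacobian J = [[-4·x₁, -2], [8·x₁·x₂, 4·x₁^2 + 2]].
At the point, J = [[4.000, -2.000], [-4.000, 6.000]] (det J = 16.000).
Solving J·Δ = −F gives Δ = (-0.125, -0.750).
Then the next iterate is (x₁, x₂)₁ = (-1.125, -0.250).
Round to (-1.125, -0.250) and repeat: F = (-0.03125, -0.76562), J = [[4.500, -2.000], [2.250, 7.06250]].
Δ = (0.048, 0.093), so (x₁, x₂)₂ = (-1.077, -0.157).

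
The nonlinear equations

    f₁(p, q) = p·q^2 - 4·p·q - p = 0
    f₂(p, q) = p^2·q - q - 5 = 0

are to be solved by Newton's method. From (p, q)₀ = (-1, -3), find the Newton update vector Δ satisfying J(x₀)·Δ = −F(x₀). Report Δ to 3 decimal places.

(0.833, 0.333)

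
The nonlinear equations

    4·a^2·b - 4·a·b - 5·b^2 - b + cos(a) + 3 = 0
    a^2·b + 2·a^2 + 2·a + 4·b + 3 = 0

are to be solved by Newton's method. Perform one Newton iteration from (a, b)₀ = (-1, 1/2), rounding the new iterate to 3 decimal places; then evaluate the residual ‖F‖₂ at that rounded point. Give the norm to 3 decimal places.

At (-1, 1/2): F = (5.79030, 5.500).
Jacobian J = [[8·a·b - 4·b - sin(a), 4·a^2 - 4·a - 10·b - 1], [2·a·b + 4·a + 2, a^2 + 4]].
At the point, J = [[-5.15853, 2.000], [-3.000, 5.000]] (det J = -19.79265).
Solving J·Δ = −F gives Δ = (0.907, -0.556).
Then the next iterate is (a, b)₁ = (-0.093, -0.056).
Re-evaluating at (-0.093, -0.056): F = (4.01323, 2.60681), so ‖F‖₂ = 4.786.

4.786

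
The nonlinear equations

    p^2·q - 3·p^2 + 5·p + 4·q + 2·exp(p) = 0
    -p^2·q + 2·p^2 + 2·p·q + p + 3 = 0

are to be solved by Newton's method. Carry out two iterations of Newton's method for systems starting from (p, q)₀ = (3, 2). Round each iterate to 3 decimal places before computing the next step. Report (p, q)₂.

At (3, 2): F = (54.17107, 18.000).
Jacobian J = [[2·p·q - 6·p + 2·exp(p) + 5, p^2 + 4], [-2·p·q + 4·p + 2·q + 1, -p^2 + 2·p]].
At the point, J = [[39.17107, 13.000], [5.000, -3.000]] (det J = -182.51322).
Solving J·Δ = −F gives Δ = (-2.173, 2.379).
Then the next iterate is (p, q)₁ = (0.827, 4.379).
Round to (0.827, 4.379) and repeat: F = (27.16704, 9.44280), J = [[11.85376, 4.68393], [5.82313, 0.97007]].
Δ = (-1.133, -2.933), so (p, q)₂ = (-0.306, 1.446).

(-0.306, 1.446)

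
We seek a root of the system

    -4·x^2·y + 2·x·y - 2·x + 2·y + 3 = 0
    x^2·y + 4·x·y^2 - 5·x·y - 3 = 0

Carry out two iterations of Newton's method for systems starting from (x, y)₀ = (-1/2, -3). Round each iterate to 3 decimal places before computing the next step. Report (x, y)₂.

(-0.045, -1.086)

At (-1/2, -3): F = (4.000, -29.250).
Jacobian J = [[-8·x·y + 2·y - 2, -4·x^2 + 2·x + 2], [2·x·y + 4·y^2 - 5·y, x^2 + 8·x·y - 5·x]].
At the point, J = [[-20.000, 0.000], [54.000, 14.750]] (det J = -295.000).
Solving J·Δ = −F gives Δ = (0.200, 1.251).
Then the next iterate is (x, y)₁ = (-0.300, -1.749).
Round to (-0.300, -1.749) and repeat: F = (1.78104, -9.45171), J = [[-9.69560, 1.040], [22.03040, 5.78760]].
Δ = (0.255, 0.663), so (x, y)₂ = (-0.045, -1.086).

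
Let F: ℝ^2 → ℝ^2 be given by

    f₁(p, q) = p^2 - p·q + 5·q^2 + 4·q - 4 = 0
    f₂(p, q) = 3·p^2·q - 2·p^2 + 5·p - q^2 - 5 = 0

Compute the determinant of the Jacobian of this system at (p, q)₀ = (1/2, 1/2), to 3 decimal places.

J = [[2·p - q, -p + 10·q + 4], [6·p·q - 4·p + 5, 3·p^2 - 2·q]].
At the point, J = [[0.500, 8.500], [4.500, -0.250]].
det J = -38.375.

-38.375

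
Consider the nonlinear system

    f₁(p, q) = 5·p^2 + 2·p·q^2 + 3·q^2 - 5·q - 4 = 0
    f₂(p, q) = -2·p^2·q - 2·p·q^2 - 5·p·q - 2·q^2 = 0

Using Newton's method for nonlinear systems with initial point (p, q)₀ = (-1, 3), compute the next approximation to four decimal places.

(-0.4667, 3.7333)

At (-1, 3): F = (-5.0000, 9.0000).
Jacobian J = [[10·p + 2·q^2, 4·p·q + 6·q - 5], [-4·p·q - 2·q^2 - 5·q, -2·p^2 - 4·p·q - 5·p - 4·q]].
At the point, J = [[8.0000, 1.0000], [-21.0000, 3.0000]] (det J = 45.0000).
Solving J·Δ = −F gives Δ = (0.5333, 0.7333).
Then the next iterate is (p, q)₁ = (-0.4667, 3.7333).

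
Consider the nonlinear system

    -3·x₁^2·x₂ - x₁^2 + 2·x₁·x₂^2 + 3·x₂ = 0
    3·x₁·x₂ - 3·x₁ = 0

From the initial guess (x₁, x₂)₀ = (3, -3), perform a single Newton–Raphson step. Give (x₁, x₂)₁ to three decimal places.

At (3, -3): F = (117.000, -36.000).
Jacobian J = [[-6·x₁·x₂ - 2·x₁ + 2·x₂^2, -3·x₁^2 + 4·x₁·x₂ + 3], [3·x₂ - 3, 3·x₁]].
At the point, J = [[66.000, -60.000], [-12.000, 9.000]] (det J = -126.000).
Solving J·Δ = −F gives Δ = (-8.786, -7.714).
Then the next iterate is (x₁, x₂)₁ = (-5.786, -10.714).

(-5.786, -10.714)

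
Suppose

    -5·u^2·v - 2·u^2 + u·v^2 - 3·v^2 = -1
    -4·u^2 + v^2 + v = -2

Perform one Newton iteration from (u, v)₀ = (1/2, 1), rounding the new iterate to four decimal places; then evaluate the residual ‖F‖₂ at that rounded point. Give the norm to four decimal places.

0.9513

At (1/2, 1): F = (-3.2500, 3.0000).
Jacobian J = [[-10·u·v - 4·u + v^2, -5·u^2 + 2·u·v - 6·v], [-8·u, 2·v + 1]].
At the point, J = [[-6.0000, -6.2500], [-4.0000, 3.0000]] (det J = -43.0000).
Solving J·Δ = −F gives Δ = (0.2093, -0.7209).
Then the next iterate is (u, v)₁ = (0.7093, 0.2791).
Re-evaluating at (0.7093, 0.2791): F = (-0.886736, 0.344571), so ‖F‖₂ = 0.9513.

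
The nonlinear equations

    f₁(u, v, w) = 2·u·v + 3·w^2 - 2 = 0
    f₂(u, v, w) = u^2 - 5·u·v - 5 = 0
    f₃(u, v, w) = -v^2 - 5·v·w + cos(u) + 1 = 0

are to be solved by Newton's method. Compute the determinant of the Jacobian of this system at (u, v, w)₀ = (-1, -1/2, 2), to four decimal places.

-114.4883

J = [[2·v, 2·u, 6·w], [2·u - 5·v, -5·u, 0], [-sin(u), -2·v - 5·w, -5·v]].
At the point, J = [[-1.0000, -2.0000, 12.0000], [0.5000, 5.0000, 0.0000], [0.841471, -9.0000, 2.5000]].
det J = -114.4883.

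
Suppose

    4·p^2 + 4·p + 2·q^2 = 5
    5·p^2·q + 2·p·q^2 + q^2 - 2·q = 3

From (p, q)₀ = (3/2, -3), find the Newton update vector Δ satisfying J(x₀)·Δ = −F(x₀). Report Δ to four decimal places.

At (3/2, -3): F = (28.0000, 5.2500).
Jacobian J = [[8·p + 4, 4·q], [10·p·q + 2·q^2, 5·p^2 + 4·p·q + 2·q - 2]].
At the point, J = [[16.0000, -12.0000], [-27.0000, -14.7500]] (det J = -560.0000).
Solving J·Δ = −F gives Δ = (-0.6250, 1.5000).

(-0.6250, 1.5000)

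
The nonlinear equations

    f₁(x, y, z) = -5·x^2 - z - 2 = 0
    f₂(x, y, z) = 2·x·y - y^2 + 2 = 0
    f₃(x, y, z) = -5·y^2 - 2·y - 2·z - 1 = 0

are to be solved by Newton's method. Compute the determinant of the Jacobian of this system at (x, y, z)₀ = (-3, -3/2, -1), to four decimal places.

J = [[-10·x, 0, -1], [2·y, 2·x - 2·y, 0], [0, -10·y - 2, -2]].
At the point, J = [[30.0000, 0.0000, -1.0000], [-3.0000, -3.0000, 0.0000], [0.0000, 13.0000, -2.0000]].
det J = 219.0000.

219.0000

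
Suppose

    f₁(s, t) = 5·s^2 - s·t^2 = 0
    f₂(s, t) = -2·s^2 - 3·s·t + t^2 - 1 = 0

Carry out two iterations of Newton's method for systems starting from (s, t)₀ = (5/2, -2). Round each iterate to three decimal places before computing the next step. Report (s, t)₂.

(0.495, -0.698)

At (5/2, -2): F = (21.250, 5.500).
Jacobian J = [[10·s - t^2, -2·s·t], [-4·s - 3·t, -3·s + 2·t]].
At the point, J = [[21.000, 10.000], [-4.000, -11.500]] (det J = -201.500).
Solving J·Δ = −F gives Δ = (-1.486, 0.995).
Then the next iterate is (s, t)₁ = (1.014, -1.005).
Round to (1.014, -1.005) and repeat: F = (4.11681, 1.01084), J = [[9.12998, 2.03814], [-1.041, -5.052]].
Δ = (-0.519, 0.307), so (s, t)₂ = (0.495, -0.698).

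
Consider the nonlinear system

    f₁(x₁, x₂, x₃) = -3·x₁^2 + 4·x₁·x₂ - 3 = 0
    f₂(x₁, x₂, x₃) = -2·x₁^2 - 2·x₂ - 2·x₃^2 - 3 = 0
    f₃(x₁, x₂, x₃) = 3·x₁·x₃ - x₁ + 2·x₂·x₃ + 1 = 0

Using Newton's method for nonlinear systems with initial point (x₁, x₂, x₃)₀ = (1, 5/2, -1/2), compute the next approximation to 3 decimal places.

At (1, 5/2, -1/2): F = (4.000, -10.500, -4.000).
Jacobian J = [[-6·x₁ + 4·x₂, 4·x₁, 0], [-4·x₁, -2, -4·x₃], [3·x₃ - 1, 2·x₃, 3·x₁ + 2·x₂]].
At the point, J = [[4.000, 4.000, 0.000], [-4.000, -2.000, 2.000], [-2.500, -1.000, 8.000]] (det J = 52.000).
Solving J·Δ = −F gives Δ = (-4.769, 3.769, -0.519).
Then the next iterate is (x₁, x₂, x₃)₁ = (-3.769, 6.269, -1.019).

(-3.769, 6.269, -1.019)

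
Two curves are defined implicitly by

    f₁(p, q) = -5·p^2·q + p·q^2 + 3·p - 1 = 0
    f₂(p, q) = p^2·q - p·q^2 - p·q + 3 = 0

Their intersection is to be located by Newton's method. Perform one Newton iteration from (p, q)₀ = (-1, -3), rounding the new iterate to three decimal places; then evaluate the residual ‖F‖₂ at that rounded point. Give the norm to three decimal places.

2.654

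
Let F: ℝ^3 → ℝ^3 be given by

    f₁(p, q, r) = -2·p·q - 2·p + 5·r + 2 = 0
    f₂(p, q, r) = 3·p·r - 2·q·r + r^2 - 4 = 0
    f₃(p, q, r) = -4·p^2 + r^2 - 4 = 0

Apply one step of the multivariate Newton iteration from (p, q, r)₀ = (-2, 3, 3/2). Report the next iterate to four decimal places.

At (-2, 3, 3/2): F = (25.5000, -19.7500, -17.7500).
Jacobian J = [[-2·q - 2, -2·p, 5], [3·r, -2·r, 3·p - 2·q + 2·r], [-8·p, 0, 2·r]].
At the point, J = [[-8.0000, 4.0000, 5.0000], [4.5000, -3.0000, -9.0000], [16.0000, 0.0000, 3.0000]] (det J = -318.0000).
Solving J·Δ = −F gives Δ = (1.1958, -3.4076, -0.4607).
Then the next iterate is (p, q, r)₁ = (-0.8042, -0.4076, 1.0393).

(-0.8042, -0.4076, 1.0393)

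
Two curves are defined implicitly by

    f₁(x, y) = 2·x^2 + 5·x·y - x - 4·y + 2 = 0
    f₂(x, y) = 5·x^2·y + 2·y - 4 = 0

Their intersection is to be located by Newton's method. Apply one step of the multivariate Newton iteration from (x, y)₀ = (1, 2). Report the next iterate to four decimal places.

(0.6479, 1.5775)

At (1, 2): F = (5.0000, 10.0000).
Jacobian J = [[4·x + 5·y - 1, 5·x - 4], [10·x·y, 5·x^2 + 2]].
At the point, J = [[13.0000, 1.0000], [20.0000, 7.0000]] (det J = 71.0000).
Solving J·Δ = −F gives Δ = (-0.3521, -0.4225).
Then the next iterate is (x, y)₁ = (0.6479, 1.5775).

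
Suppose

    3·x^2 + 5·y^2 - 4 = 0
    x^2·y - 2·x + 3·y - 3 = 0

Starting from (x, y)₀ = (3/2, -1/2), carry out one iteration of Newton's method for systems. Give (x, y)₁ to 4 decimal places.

(2.2437, 1.6387)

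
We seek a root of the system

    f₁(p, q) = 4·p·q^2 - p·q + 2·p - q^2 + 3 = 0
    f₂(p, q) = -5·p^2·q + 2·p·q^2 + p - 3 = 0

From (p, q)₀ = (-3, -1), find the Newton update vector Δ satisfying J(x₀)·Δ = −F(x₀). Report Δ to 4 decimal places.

(0.5978, 0.5109)

At (-3, -1): F = (-19.0000, 33.0000).
Jacobian J = [[4·q^2 - q + 2, 8·p·q - p - 2·q], [-10·p·q + 2·q^2 + 1, -5·p^2 + 4·p·q]].
At the point, J = [[7.0000, 29.0000], [-27.0000, -33.0000]] (det J = 552.0000).
Solving J·Δ = −F gives Δ = (0.5978, 0.5109).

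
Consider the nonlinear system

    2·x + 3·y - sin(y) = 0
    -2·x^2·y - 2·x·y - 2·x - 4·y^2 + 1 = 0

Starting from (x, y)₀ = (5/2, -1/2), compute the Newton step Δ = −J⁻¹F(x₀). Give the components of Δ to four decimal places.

(-1.7380, -0.2372)

At (5/2, -1/2): F = (3.979426, 3.7500).
Jacobian J = [[2, -cos(y) + 3], [-4·x·y - 2·y - 2, -2·x^2 - 2·x - 8·y]].
At the point, J = [[2.0000, 2.122417], [4.0000, -13.5000]] (det J = -35.489670).
Solving J·Δ = −F gives Δ = (-1.7380, -0.2372).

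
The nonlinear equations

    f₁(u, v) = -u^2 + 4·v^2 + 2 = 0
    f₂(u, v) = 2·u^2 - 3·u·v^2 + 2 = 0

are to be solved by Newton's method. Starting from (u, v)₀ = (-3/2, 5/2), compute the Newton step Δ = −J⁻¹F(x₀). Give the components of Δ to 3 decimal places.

(0.241, -1.274)

At (-3/2, 5/2): F = (24.750, 34.625).
Jacobian J = [[-2·u, 8·v], [4·u - 3·v^2, -6·u·v]].
At the point, J = [[3.000, 20.000], [-24.750, 22.500]] (det J = 562.500).
Solving J·Δ = −F gives Δ = (0.241, -1.274).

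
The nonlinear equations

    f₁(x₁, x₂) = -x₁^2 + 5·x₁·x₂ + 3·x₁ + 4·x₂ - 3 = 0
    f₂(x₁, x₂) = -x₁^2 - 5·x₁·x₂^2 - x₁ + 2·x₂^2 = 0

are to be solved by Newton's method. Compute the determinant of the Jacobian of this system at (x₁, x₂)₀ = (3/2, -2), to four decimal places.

J = [[-2·x₁ + 5·x₂ + 3, 5·x₁ + 4], [-2·x₁ - 5·x₂^2 - 1, -10·x₁·x₂ + 4·x₂]].
At the point, J = [[-10.0000, 11.5000], [-24.0000, 22.0000]].
det J = 56.0000.

56.0000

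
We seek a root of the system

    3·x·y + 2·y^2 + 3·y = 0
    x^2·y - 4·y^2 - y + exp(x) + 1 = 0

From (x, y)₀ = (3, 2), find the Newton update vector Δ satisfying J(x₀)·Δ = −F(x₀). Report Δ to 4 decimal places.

(-0.9826, -1.3052)

At (3, 2): F = (32.0000, 21.085537).
Jacobian J = [[3·y, 3·x + 4·y + 3], [2·x·y + exp(x), x^2 - 8·y - 1]].
At the point, J = [[6.0000, 20.0000], [32.085537, -8.0000]] (det J = -689.710738).
Solving J·Δ = −F gives Δ = (-0.9826, -1.3052).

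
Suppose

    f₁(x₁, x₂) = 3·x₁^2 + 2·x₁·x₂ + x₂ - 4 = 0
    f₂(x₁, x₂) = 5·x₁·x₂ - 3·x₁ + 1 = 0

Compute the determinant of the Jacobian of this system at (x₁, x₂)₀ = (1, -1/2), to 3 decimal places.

41.500

J = [[6·x₁ + 2·x₂, 2·x₁ + 1], [5·x₂ - 3, 5·x₁]].
At the point, J = [[5.000, 3.000], [-5.500, 5.000]].
det J = 41.500.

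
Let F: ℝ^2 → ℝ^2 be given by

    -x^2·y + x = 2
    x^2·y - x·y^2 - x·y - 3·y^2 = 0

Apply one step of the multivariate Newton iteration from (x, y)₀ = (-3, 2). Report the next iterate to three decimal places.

At (-3, 2): F = (-23.000, 24.000).
Jacobian J = [[-2·x·y + 1, -x^2], [2·x·y - y^2 - y, x^2 - 2·x·y - x - 6·y]].
At the point, J = [[13.000, -9.000], [-18.000, 12.000]] (det J = -6.000).
Solving J·Δ = −F gives Δ = (-10.000, -17.000).
Then the next iterate is (x, y)₁ = (-13.000, -15.000).

(-13.000, -15.000)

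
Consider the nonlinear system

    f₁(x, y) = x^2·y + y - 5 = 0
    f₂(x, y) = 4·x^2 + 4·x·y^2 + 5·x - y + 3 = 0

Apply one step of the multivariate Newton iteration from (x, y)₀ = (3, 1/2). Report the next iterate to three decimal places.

(0.884, 1.135)

At (3, 1/2): F = (0.000, 56.500).
Jacobian J = [[2·x·y, x^2 + 1], [8·x + 4·y^2 + 5, 8·x·y - 1]].
At the point, J = [[3.000, 10.000], [30.000, 11.000]] (det J = -267.000).
Solving J·Δ = −F gives Δ = (-2.116, 0.635).
Then the next iterate is (x, y)₁ = (0.884, 1.135).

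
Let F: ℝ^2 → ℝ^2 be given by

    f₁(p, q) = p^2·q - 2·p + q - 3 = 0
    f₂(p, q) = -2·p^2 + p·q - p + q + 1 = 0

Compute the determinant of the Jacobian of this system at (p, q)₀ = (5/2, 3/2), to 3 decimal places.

J = [[2·p·q - 2, p^2 + 1], [-4·p + q - 1, p + 1]].
At the point, J = [[5.500, 7.250], [-9.500, 3.500]].
det J = 88.125.

88.125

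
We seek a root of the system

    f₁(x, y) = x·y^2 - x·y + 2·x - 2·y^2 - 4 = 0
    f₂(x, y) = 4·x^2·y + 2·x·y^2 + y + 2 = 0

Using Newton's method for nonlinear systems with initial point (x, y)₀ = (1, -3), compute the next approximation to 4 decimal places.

(1.4559, -2.6765)

At (1, -3): F = (-8.0000, 5.0000).
Jacobian J = [[y^2 - y + 2, 2·x·y - x - 4·y], [8·x·y + 2·y^2, 4·x^2 + 4·x·y + 1]].
At the point, J = [[14.0000, 5.0000], [-6.0000, -7.0000]] (det J = -68.0000).
Solving J·Δ = −F gives Δ = (0.4559, 0.3235).
Then the next iterate is (x, y)₁ = (1.4559, -2.6765).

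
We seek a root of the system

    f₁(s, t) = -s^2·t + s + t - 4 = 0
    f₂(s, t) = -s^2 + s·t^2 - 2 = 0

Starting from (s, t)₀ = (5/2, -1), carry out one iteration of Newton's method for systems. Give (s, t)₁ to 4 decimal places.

(1.5404, -1.3824)

At (5/2, -1): F = (3.7500, -5.7500).
Jacobian J = [[-2·s·t + 1, -s^2 + 1], [-2·s + t^2, 2·s·t]].
At the point, J = [[6.0000, -5.2500], [-4.0000, -5.0000]] (det J = -51.0000).
Solving J·Δ = −F gives Δ = (-0.9596, -0.3824).
Then the next iterate is (s, t)₁ = (1.5404, -1.3824).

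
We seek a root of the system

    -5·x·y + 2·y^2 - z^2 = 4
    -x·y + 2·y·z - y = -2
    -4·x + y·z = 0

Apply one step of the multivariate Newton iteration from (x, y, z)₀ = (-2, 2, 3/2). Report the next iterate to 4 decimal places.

At (-2, 2, 3/2): F = (21.7500, 10.0000, 11.0000).
Jacobian J = [[-5·y, -5·x + 4·y, -2·z], [-y, -x + 2·z - 1, 2·y], [-4, z, y]].
At the point, J = [[-10.0000, 18.0000, -3.0000], [-2.0000, 4.0000, 4.0000], [-4.0000, 1.5000, 2.0000]] (det J = -275.0000).
Solving J·Δ = −F gives Δ = (2.0455, -0.2727, -1.2045).
Then the next iterate is (x, y, z)₁ = (0.0455, 1.7273, 0.2955).

(0.0455, 1.7273, 0.2955)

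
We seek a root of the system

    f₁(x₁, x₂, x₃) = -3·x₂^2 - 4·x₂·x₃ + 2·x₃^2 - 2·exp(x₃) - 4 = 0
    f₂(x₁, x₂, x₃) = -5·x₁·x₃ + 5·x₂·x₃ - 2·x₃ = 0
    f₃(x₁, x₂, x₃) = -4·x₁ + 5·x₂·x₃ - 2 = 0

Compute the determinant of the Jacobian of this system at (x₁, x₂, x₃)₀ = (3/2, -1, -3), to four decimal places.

4702.3786

J = [[0, -6·x₂ - 4·x₃, -4·x₂ + 4·x₃ - 2·exp(x₃)], [-5·x₃, 5·x₃, -5·x₁ + 5·x₂ - 2], [-4, 5·x₃, 5·x₂]].
At the point, J = [[0.0000, 18.0000, -8.099574], [15.0000, -15.0000, -14.5000], [-4.0000, -15.0000, -5.0000]].
det J = 4702.3786.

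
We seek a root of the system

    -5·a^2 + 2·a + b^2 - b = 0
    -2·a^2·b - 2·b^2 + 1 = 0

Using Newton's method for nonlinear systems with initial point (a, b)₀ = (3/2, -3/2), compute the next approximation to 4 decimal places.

At (3/2, -3/2): F = (-4.5000, 3.2500).
Jacobian J = [[-10·a + 2, 2·b - 1], [-4·a·b, -2·a^2 - 4·b]].
At the point, J = [[-13.0000, -4.0000], [9.0000, 1.5000]] (det J = 16.5000).
Solving J·Δ = −F gives Δ = (-0.3788, 0.1061).
Then the next iterate is (a, b)₁ = (1.1212, -1.3939).

(1.1212, -1.3939)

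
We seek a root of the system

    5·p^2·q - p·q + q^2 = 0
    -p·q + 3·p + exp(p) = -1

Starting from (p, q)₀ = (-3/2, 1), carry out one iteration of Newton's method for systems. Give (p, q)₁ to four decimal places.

At (-3/2, 1): F = (13.7500, -1.776870).
Jacobian J = [[10·p·q - q, 5·p^2 - p + 2·q], [-q + exp(p) + 3, -p]].
At the point, J = [[-16.0000, 14.7500], [2.223130, 1.5000]] (det J = -56.791170).
Solving J·Δ = −F gives Δ = (0.8247, -0.0376).
Then the next iterate is (p, q)₁ = (-0.6753, 0.9624).

(-0.6753, 0.9624)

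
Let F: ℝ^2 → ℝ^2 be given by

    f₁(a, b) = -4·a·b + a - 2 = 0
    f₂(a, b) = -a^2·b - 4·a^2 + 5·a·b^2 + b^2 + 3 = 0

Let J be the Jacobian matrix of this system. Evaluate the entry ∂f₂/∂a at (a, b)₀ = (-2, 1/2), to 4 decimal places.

19.2500

∂f₂/∂a = -2·a·b - 8·a + 5·b^2.
At (-2, 1/2) this is 19.2500.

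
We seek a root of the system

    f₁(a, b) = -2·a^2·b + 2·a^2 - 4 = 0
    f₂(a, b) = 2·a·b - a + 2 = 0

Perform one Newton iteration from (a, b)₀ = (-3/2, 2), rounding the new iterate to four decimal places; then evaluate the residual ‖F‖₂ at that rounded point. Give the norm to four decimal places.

26.9350

At (-3/2, 2): F = (-8.5000, -2.5000).
Jacobian J = [[-4·a·b + 4·a, -2·a^2], [2·b - 1, 2·a]].
At the point, J = [[6.0000, -4.5000], [3.0000, -3.0000]] (det J = -4.5000).
Solving J·Δ = −F gives Δ = (3.1667, 2.3333).
Then the next iterate is (a, b)₁ = (1.6667, 4.3333).
Re-evaluating at (1.6667, 4.3333): F = (-22.519074, 14.777922), so ‖F‖₂ = 26.9350.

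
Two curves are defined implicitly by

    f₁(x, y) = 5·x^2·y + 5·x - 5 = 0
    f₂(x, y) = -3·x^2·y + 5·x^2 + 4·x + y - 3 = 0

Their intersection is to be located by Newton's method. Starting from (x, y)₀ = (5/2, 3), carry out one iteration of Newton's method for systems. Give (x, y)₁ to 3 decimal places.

(1.056, 3.457)

At (5/2, 3): F = (101.250, -15.000).
Jacobian J = [[10·x·y + 5, 5·x^2], [-6·x·y + 10·x + 4, -3·x^2 + 1]].
At the point, J = [[80.000, 31.250], [-16.000, -17.750]] (det J = -920.000).
Solving J·Δ = −F gives Δ = (-1.444, 0.457).
Then the next iterate is (x, y)₁ = (1.056, 3.457).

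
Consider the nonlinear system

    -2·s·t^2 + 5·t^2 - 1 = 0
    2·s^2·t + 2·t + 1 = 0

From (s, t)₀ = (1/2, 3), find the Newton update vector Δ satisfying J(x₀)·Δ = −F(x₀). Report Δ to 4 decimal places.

(-0.6164, -1.9206)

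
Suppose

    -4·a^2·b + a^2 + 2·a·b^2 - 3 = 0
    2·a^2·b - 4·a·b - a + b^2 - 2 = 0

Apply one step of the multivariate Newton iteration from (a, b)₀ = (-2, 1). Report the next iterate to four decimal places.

At (-2, 1): F = (-19.0000, 17.0000).
Jacobian J = [[-8·a·b + 2·a + 2·b^2, -4·a^2 + 4·a·b], [4·a·b - 4·b - 1, 2·a^2 - 4·a + 2·b]].
At the point, J = [[14.0000, -24.0000], [-13.0000, 18.0000]] (det J = -60.0000).
Solving J·Δ = −F gives Δ = (1.1000, -0.1500).
Then the next iterate is (a, b)₁ = (-0.9000, 0.8500).

(-0.9000, 0.8500)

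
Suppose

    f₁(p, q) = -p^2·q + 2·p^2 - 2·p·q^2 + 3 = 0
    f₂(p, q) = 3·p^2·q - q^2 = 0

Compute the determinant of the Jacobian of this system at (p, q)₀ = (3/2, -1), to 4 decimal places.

J = [[-2·p·q + 4·p - 2·q^2, -p^2 - 4·p·q], [6·p·q, 3·p^2 - 2·q]].
At the point, J = [[7.0000, 3.7500], [-9.0000, 8.7500]].
det J = 95.0000.

95.0000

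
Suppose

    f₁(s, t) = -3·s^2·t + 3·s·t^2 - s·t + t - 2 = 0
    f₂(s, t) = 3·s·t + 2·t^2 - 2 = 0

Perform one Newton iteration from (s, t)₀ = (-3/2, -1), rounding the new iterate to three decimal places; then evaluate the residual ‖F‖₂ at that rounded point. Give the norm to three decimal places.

1.270

At (-3/2, -1): F = (-2.250, 4.500).
Jacobian J = [[-6·s·t + 3·t^2 - t, -3·s^2 + 6·s·t - s + 1], [3·t, 3·s + 4·t]].
At the point, J = [[-5.000, 4.750], [-3.000, -8.500]] (det J = 56.750).
Solving J·Δ = −F gives Δ = (0.040, 0.515).
Then the next iterate is (s, t)₁ = (-1.460, -0.485).
Re-evaluating at (-1.460, -0.485): F = (-1.12191, 0.59475), so ‖F‖₂ = 1.270.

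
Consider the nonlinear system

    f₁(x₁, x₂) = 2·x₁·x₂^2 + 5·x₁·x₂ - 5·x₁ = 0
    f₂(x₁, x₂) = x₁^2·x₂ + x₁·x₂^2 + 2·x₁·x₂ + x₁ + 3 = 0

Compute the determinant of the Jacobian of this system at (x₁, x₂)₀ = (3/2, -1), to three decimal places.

-13.500

J = [[2·x₂^2 + 5·x₂ - 5, 4·x₁·x₂ + 5·x₁], [2·x₁·x₂ + x₂^2 + 2·x₂ + 1, x₁^2 + 2·x₁·x₂ + 2·x₁]].
At the point, J = [[-8.000, 1.500], [-3.000, 2.250]].
det J = -13.500.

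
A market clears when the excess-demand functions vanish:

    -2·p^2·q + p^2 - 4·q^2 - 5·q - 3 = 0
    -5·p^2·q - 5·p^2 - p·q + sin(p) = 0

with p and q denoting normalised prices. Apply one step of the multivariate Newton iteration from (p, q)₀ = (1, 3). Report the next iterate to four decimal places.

At (1, 3): F = (-59.0000, -22.158529).
Jacobian J = [[-4·p·q + 2·p, -2·p^2 - 8·q - 5], [-10·p·q - 10·p - q + cos(p), -5·p^2 - p]].
At the point, J = [[-10.0000, -31.0000], [-42.459698, -6.0000]] (det J = -1256.250629).
Solving J·Δ = −F gives Δ = (-0.2650, -1.8177).
Then the next iterate is (p, q)₁ = (0.7350, 1.1823).

(0.7350, 1.1823)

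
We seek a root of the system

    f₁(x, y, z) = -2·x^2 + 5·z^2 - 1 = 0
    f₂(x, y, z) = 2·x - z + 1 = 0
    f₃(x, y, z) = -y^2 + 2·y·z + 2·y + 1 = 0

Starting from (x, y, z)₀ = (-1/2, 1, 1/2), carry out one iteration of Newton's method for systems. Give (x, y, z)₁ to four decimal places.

At (-1/2, 1, 1/2): F = (-0.2500, -0.5000, 3.0000).
Jacobian J = [[-4·x, 0, 10·z], [2, 0, -1], [0, -2·y + 2·z + 2, 2·y]].
At the point, J = [[2.0000, 0.0000, 5.0000], [2.0000, 0.0000, -1.0000], [0.0000, 1.0000, 2.0000]] (det J = 12.0000).
Solving J·Δ = −F gives Δ = (0.2292, -2.9167, -0.0417).
Then the next iterate is (x, y, z)₁ = (-0.2708, -1.9167, 0.4583).

(-0.2708, -1.9167, 0.4583)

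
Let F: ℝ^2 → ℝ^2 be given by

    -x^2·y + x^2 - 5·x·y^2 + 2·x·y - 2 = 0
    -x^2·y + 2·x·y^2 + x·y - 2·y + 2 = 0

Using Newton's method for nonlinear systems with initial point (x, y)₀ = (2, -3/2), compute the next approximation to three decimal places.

At (2, -3/2): F = (-20.500, 17.000).
Jacobian J = [[-2·x·y + 2·x - 5·y^2 + 2·y, -x^2 - 10·x·y + 2·x], [-2·x·y + 2·y^2 + y, -x^2 + 4·x·y + x - 2]].
At the point, J = [[-4.250, 30.000], [9.000, -16.000]] (det J = -202.000).
Solving J·Δ = −F gives Δ = (-0.901, 0.556).
Then the next iterate is (x, y)₁ = (1.099, -0.944).

(1.099, -0.944)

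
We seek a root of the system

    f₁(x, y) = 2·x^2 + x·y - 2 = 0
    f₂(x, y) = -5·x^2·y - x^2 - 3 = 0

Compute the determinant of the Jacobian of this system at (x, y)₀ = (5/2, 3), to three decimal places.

-206.250

J = [[4·x + y, x], [-10·x·y - 2·x, -5·x^2]].
At the point, J = [[13.000, 2.500], [-80.000, -31.250]].
det J = -206.250.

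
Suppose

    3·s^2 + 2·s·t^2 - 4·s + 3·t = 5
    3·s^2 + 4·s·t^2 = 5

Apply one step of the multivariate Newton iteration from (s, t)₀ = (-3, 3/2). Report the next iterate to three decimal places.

(-1.030, 0.869)

At (-3, 3/2): F = (25.000, -5.000).
Jacobian J = [[6·s + 2·t^2 - 4, 4·s·t + 3], [6·s + 4·t^2, 8·s·t]].
At the point, J = [[-17.500, -15.000], [-9.000, -36.000]] (det J = 495.000).
Solving J·Δ = −F gives Δ = (1.970, -0.631).
Then the next iterate is (s, t)₁ = (-1.030, 0.869).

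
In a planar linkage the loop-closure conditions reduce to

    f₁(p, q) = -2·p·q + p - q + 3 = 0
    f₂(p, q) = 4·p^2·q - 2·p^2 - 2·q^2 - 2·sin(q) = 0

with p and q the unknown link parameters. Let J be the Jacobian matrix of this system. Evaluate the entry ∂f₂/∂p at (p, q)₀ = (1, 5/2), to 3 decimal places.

∂f₂/∂p = 8·p·q - 4·p.
At (1, 5/2) this is 16.000.

16.000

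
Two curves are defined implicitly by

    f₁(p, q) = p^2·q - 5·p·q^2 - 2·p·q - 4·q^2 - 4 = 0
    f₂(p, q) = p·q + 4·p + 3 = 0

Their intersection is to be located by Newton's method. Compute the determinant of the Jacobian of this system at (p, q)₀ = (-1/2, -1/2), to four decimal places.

J = [[2·p·q - 5·q^2 - 2·q, p^2 - 10·p·q - 2·p - 8·q], [q + 4, p]].
At the point, J = [[0.2500, 2.7500], [3.5000, -0.5000]].
det J = -9.7500.

-9.7500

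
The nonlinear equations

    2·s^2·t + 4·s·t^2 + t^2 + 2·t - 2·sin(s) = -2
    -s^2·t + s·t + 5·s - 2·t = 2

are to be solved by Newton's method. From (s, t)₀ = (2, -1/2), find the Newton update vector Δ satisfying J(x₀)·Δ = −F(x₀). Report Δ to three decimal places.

At (2, -1/2): F = (-2.56859, 10.000).
Jacobian J = [[4·s·t + 4·t^2 - 2·cos(s), 2·s^2 + 8·s·t + 2·t + 2], [-2·s·t + t + 5, -s^2 + s - 2]].
At the point, J = [[-2.16771, 1.000], [6.500, -4.000]] (det J = 2.17083).
Solving J·Δ = −F gives Δ = (-0.126, 2.295).

(-0.126, 2.295)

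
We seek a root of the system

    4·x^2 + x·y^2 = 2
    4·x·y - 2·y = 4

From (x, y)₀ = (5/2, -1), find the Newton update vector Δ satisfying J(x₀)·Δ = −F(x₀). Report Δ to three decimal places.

At (5/2, -1): F = (25.500, -12.000).
Jacobian J = [[8·x + y^2, 2·x·y], [4·y, 4·x - 2]].
At the point, J = [[21.000, -5.000], [-4.000, 8.000]] (det J = 148.000).
Solving J·Δ = −F gives Δ = (-0.973, 1.014).

(-0.973, 1.014)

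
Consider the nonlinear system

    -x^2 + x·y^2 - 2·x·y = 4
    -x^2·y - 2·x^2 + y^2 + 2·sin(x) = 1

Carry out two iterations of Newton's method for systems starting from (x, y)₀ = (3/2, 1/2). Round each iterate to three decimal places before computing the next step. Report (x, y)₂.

(2.127, -2.305)

At (3/2, 1/2): F = (-7.375, -4.38001).
Jacobian J = [[-2·x + y^2 - 2·y, 2·x·y - 2·x], [-2·x·y - 4·x + 2·cos(x), -x^2 + 2·y]].
At the point, J = [[-3.750, -1.500], [-7.35853, -1.250]] (det J = -6.35029).
Solving J·Δ = −F gives Δ = (0.417, -5.959).
Then the next iterate is (x, y)₁ = (1.917, -5.459).
Round to (1.917, -5.459) and repeat: F = (70.38282, 43.39346), J = [[36.88468, -24.76381], [12.58315, -14.59289]].
Δ = (0.210, 3.154), so (x, y)₂ = (2.127, -2.305).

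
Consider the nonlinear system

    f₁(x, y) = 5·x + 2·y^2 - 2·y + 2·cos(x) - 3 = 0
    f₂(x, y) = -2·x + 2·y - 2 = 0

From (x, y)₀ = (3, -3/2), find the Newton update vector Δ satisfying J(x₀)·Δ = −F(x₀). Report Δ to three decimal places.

At (3, -3/2): F = (17.52002, -11.000).
Jacobian J = [[-2·sin(x) + 5, 4·y - 2], [-2, 2]].
At the point, J = [[4.71776, -8.000], [-2.000, 2.000]] (det J = -6.56448).
Solving J·Δ = −F gives Δ = (-8.068, -2.568).

(-8.068, -2.568)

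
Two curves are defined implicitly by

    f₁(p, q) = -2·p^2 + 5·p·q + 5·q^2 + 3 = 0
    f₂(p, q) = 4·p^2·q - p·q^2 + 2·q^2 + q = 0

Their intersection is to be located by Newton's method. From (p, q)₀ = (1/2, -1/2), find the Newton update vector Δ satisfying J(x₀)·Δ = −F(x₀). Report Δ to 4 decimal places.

(-0.0397, 1.0714)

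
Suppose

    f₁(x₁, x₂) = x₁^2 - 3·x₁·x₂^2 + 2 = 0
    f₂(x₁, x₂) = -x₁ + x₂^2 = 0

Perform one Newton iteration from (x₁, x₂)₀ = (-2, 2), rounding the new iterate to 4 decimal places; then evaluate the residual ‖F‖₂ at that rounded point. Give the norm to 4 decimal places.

10.0897

At (-2, 2): F = (30.0000, 6.0000).
Jacobian J = [[2·x₁ - 3·x₂^2, -6·x₁·x₂], [-1, 2·x₂]].
At the point, J = [[-16.0000, 24.0000], [-1.0000, 4.0000]] (det J = -40.0000).
Solving J·Δ = −F gives Δ = (-0.6000, -1.6500).
Then the next iterate is (x₁, x₂)₁ = (-2.6000, 0.3500).
Re-evaluating at (-2.6000, 0.3500): F = (9.7155, 2.7225), so ‖F‖₂ = 10.0897.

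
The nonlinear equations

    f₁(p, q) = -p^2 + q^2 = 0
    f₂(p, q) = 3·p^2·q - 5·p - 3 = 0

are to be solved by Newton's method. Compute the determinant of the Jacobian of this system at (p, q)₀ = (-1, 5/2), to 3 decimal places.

106.000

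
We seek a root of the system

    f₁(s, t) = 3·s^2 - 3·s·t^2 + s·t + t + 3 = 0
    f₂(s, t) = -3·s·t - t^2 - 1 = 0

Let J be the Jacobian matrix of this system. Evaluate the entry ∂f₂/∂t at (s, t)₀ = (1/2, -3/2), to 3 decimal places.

∂f₂/∂t = -3·s - 2·t.
At (1/2, -3/2) this is 1.500.

1.500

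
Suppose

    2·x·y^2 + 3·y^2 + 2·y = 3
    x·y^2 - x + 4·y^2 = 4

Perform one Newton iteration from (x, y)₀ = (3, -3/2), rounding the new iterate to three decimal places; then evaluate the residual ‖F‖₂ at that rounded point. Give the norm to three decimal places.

3.886

At (3, -3/2): F = (14.250, 8.750).
Jacobian J = [[2·y^2, 4·x·y + 6·y + 2], [y^2 - 1, 2·x·y + 8·y]].
At the point, J = [[4.500, -25.000], [1.250, -21.000]] (det J = -63.250).
Solving J·Δ = −F gives Δ = (-1.273, 0.341).
Then the next iterate is (x, y)₁ = (1.727, -1.159).
Re-evaluating at (1.727, -1.159): F = (3.35154, 1.96597), so ‖F‖₂ = 3.886.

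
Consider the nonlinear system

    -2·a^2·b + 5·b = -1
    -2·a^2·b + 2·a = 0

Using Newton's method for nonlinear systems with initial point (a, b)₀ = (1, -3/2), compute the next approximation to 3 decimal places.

At (1, -3/2): F = (-3.500, 5.000).
Jacobian J = [[-4·a·b, -2·a^2 + 5], [-4·a·b + 2, -2·a^2]].
At the point, J = [[6.000, 3.000], [8.000, -2.000]] (det J = -36.000).
Solving J·Δ = −F gives Δ = (-0.222, 1.611).
Then the next iterate is (a, b)₁ = (0.778, 0.111).

(0.778, 0.111)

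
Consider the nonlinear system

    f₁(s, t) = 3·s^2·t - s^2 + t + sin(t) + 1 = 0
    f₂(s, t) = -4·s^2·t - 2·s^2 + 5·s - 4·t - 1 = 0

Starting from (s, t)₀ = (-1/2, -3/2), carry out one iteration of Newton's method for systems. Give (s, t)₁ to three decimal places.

(-0.228, -0.746)

At (-1/2, -3/2): F = (-2.87249, 3.500).
Jacobian J = [[6·s·t - 2·s, 3·s^2 + cos(t) + 1], [-8·s·t - 4·s + 5, -4·s^2 - 4]].
At the point, J = [[5.500, 1.82074], [1.000, -5.000]] (det J = -29.32074).
Solving J·Δ = −F gives Δ = (0.272, 0.754).
Then the next iterate is (s, t)₁ = (-0.228, -0.746).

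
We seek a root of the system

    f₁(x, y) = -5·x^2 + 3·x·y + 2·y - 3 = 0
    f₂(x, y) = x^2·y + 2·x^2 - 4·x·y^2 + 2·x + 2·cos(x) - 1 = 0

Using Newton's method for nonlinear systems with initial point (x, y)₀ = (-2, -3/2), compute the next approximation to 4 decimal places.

At (-2, -3/2): F = (-17.0000, 14.167706).
Jacobian J = [[-10·x + 3·y, 3·x + 2], [2·x·y + 4·x - 4·y^2 - 2·sin(x) + 2, x^2 - 8·x·y]].
At the point, J = [[15.5000, -4.0000], [-7.181405, -20.0000]] (det J = -338.725621).
Solving J·Δ = −F gives Δ = (1.1711, 0.2879).
Then the next iterate is (x, y)₁ = (-0.8289, -1.2121).

(-0.8289, -1.2121)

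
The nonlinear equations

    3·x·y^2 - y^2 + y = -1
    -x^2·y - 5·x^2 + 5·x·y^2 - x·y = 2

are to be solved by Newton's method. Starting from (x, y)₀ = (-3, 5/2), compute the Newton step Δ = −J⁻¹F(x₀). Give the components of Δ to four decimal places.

(1.3617, -0.6830)

At (-3, 5/2): F = (-59.0000, -155.7500).
Jacobian J = [[3·y^2, 6·x·y - 2·y + 1], [-2·x·y - 10·x + 5·y^2 - y, -x^2 + 10·x·y - x]].
At the point, J = [[18.7500, -49.0000], [73.7500, -81.0000]] (det J = 2095.0000).
Solving J·Δ = −F gives Δ = (1.3617, -0.6830).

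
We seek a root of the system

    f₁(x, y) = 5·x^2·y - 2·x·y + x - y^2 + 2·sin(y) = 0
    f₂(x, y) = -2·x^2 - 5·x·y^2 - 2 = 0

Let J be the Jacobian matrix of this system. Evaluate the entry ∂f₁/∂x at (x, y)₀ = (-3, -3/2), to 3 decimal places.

49.000

∂f₁/∂x = 10·x·y - 2·y + 1.
At (-3, -3/2) this is 49.000.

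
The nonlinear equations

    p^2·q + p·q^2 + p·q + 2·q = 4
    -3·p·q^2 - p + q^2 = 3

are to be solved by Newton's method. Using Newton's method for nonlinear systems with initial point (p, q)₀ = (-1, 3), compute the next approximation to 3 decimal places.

At (-1, 3): F = (-7.000, 34.000).
Jacobian J = [[2·p·q + q^2 + q, p^2 + 2·p·q + p + 2], [-3·q^2 - 1, -6·p·q + 2·q]].
At the point, J = [[6.000, -4.000], [-28.000, 24.000]] (det J = 32.000).
Solving J·Δ = −F gives Δ = (1.000, -0.250).
Then the next iterate is (p, q)₁ = (0.000, 2.750).

(0.000, 2.750)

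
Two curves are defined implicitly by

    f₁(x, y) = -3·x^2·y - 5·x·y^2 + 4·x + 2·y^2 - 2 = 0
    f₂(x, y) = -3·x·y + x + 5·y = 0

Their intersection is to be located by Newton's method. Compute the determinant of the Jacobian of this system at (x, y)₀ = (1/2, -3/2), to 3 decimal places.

-13.750

J = [[-6·x·y - 5·y^2 + 4, -3·x^2 - 10·x·y + 4·y], [-3·y + 1, -3·x + 5]].
At the point, J = [[-2.750, 0.750], [5.500, 3.500]].
det J = -13.750.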